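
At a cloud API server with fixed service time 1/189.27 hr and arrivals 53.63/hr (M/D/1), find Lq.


ρ = 53.63/189.27 = 0.2834
M/D/1: Lq = ρ²/(2(1−ρ)) = 0.08029/(2·0.7166) = 0.05602

Final: 0.05602


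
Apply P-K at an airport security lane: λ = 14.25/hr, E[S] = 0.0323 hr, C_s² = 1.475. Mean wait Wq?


ρ = λ·E[S] = 14.25·0.0323 = 0.4603
E[S²] = E[S]²(1+C_s²) = 0.0323²·(1+1.475) = 0.002582
Wq = λ·E[S²]/(2(1−ρ)) = 14.25·0.002582/(2·0.5397) = 0.03409 hr

Final: 0.03409 hr


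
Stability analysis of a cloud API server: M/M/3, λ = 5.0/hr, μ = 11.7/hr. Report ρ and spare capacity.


Total capacity cμ = 3·11.7 = 35.10/hr
ρ = λ/(cμ) = 5.0/35.10 = 0.1425
Stable ⇔ ρ < 1: YES
Spare capacity = cμ − λ = 35.10 − 5.0 = 30.10/hr

Final: ρ = 0.1425; stable; margin = 30.10/hr


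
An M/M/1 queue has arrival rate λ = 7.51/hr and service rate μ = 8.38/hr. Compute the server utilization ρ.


ρ = λ/μ = 7.51/8.38 = 0.8962

Final: 0.8962


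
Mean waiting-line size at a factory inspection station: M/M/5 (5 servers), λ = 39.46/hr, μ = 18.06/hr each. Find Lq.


a = λ/μ = 2.1849; ρ = a/5 = 0.4370
P₀ = 0.111148
Lq = P₀·a^c·ρ / (c!·(1−ρ)²) = 0.111148·49.79625·0.4370/(120·0.31698)
= 0.06358

Final: 0.06358


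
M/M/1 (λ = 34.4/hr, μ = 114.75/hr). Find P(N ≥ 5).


ρ = 34.4/114.75 = 0.2998
P(N ≥ n) = ρ^n = 0.2998^5 = 0.002421

Final: 0.002421


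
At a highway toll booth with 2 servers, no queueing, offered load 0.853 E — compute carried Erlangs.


B(2,0.853) = 0.164112 (Erlang-B)
Carried load = a(1 − B) = 0.853·(1 − 0.164112) = 0.853·0.835888 = 0.7130 E

Final: 0.7130 Erlangs


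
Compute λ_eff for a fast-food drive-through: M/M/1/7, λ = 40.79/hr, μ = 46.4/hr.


ρ = 0.8791; P_K = (1−ρ)ρ^7/(1−ρ^8) = 0.076256
λ_eff = λ(1 − P_K) = 40.79·(1 − 0.076256) = 40.79·0.923744 = 37.6795 /hr

Final: 37.6795 /hr


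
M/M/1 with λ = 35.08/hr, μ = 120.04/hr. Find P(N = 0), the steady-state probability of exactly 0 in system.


ρ = 35.08/120.04 = 0.2922
P_n = (1−ρ)·ρ^n = (1 − 0.2922)·0.2922^0 = 0.7078·1.000000 = 0.707764

Final: 0.707764


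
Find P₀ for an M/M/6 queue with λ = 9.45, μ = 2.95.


a = λ/μ = 9.45/2.95 = 3.2034; ρ = a/c = 0.5339
Σ_{k=0}^{5} a^k/k! (terms k=0..5) = 1.00000 + 3.20339 + 5.13085 + 5.47871 + 4.38761 + 2.81104 = 22.01160
Tail: a^6/(6!(1−ρ)) = 1080.58455/(720·0.4661) = 3.21992
P₀ = 1/(22.01160 + 3.21992) = 1/25.23153 = 0.039633

Final: 0.039633


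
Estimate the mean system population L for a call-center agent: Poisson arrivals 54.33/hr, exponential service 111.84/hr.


ρ = λ/μ = 54.33/111.84 = 0.4858
L = ρ/(1−ρ) = 0.4858/(1 − 0.4858) = 0.4858/0.5142 = 0.9447

Final: 0.9447


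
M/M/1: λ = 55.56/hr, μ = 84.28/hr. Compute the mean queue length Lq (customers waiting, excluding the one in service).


ρ = 55.56/84.28 = 0.6592
Lq = ρ²/(1−ρ) = 0.4346/0.3408 = 1.2753

Final: 1.2753


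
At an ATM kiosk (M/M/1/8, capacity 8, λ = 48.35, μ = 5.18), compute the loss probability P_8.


ρ = λ/μ = 48.35/5.18 = 9.3340
P_K = (1−ρ)ρ^K/(1−ρ^(K+1)) = (-8.3340·57614758.973512)/(1 − 537774825.553922)
= -480160066.580410/-537774824.553922 = 0.892865

Final: 0.892865


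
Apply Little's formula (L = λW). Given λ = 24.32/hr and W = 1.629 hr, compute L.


L = λW = 24.32·1.629 = 39.6173

Final: 39.6173


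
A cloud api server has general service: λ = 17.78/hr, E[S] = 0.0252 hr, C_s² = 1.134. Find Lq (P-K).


ρ = λ·E[S] = 17.78·0.0252 = 0.4481
Lq = ρ²(1+C_s²)/(2(1−ρ)) = 0.2008·(1+1.134)/(2·0.5519)
= 0.2008·2.1340/1.1039 = 0.38809

Final: 0.38809


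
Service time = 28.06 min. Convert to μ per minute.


μ = 1/(service time) in consistent units.
1 minute = 1 min, so μ = 1/28.06 = 0.03564 per minute

Final: 0.03564 /min


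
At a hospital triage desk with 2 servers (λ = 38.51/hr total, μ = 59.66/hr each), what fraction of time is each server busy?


ρ = λ/(cμ) = 38.51/(2·59.66) = 38.51/119.32 = 0.3227

Final: 0.3227


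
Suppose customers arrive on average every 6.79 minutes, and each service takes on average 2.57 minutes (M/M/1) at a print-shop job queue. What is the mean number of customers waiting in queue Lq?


λ = 60/6.79 = 8.8365 /hr
μ = 60/2.57 = 23.3463 /hr
ρ = λ/μ = 8.8365/23.3463 = 0.3785
Lq = ρ²/(1−ρ) = 0.1433/0.6215 = 0.2305

Final: 0.2305


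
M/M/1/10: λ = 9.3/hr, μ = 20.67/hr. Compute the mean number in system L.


ρ = 9.3/20.67 = 0.4499
L = ρ[1 − (K+1)ρ^K + Kρ^(K+1)] / [(1−ρ)(1−ρ^(K+1))]
Numerator: 0.4499·(1 − 11·0.0003400 + 10·0.0001530) = 0.448933
Denominator: (0.5501)·(0.999847) = 0.549988
L = 0.448933/0.549988 = 0.8163

Final: 0.8163


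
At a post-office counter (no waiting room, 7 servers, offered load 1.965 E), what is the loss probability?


B(c,a) = (a^c/c!) / Σ_{k=0}^{c} a^k/k!
a^7/7! = 0.022444
Σ terms (k=0..7): 1.00000 + 1.96500 + 1.93061 + 1.26455 + 0.62121 + 0.24414 + 0.07995 + 0.02244 = 7.127909
B = 0.022444/7.127909 = 0.003149

Final: 0.003149


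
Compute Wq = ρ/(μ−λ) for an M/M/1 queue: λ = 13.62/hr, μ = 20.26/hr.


ρ = 13.62/20.26 = 0.6723
Wq = ρ/(μ−λ) = 0.6723/(20.26 − 13.62) = 0.6723/6.64 = 0.1012 hr

Final: 0.1012 hr


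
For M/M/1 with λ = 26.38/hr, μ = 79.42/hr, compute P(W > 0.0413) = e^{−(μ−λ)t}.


W ~ Exponential(μ−λ) for M/M/1.
μ − λ = 79.42 − 26.38 = 53.0400
P(W > t) = e^{−(μ−λ)t} = e^{−2.1906} = 0.111855

Final: 0.111855


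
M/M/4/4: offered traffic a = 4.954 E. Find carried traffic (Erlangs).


B(4,4.954) = 0.394691 (Erlang-B)
Carried load = a(1 − B) = 4.954·(1 − 0.394691) = 4.954·0.605309 = 2.9987 E

Final: 2.9987 Erlangs


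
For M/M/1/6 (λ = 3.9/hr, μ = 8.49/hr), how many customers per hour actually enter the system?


ρ = 0.4594; P_K = (1−ρ)ρ^6/(1−ρ^7) = 0.005102
λ_eff = λ(1 − P_K) = 3.9·(1 − 0.005102) = 3.9·0.994898 = 3.8801 /hr

Final: 3.8801 /hr


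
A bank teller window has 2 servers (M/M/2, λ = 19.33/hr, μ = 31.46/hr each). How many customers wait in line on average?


a = λ/μ = 0.6144; ρ = a/2 = 0.3072
P₀ = 0.529970
Lq = P₀·a^c·ρ / (c!·(1−ρ)²) = 0.529970·0.37753·0.3072/(2·0.47995)
= 0.06403

Final: 0.06403


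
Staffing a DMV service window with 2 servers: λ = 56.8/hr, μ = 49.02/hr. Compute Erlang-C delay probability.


a = λ/μ = 1.1587; ρ = a/2 = 0.5794
P₀ = 0.266339 (from M/M/c formula)
C(c,a) = [a^c/(c!(1−ρ))]·P₀ = [1.34261/(2·0.4206)]·0.266339
= 1.59590·0.266339 = 0.425050

Final: 0.425050


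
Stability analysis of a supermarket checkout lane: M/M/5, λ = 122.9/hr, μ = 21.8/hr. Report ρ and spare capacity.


Total capacity cμ = 5·21.8 = 109.00/hr
ρ = λ/(cμ) = 122.9/109.00 = 1.1275
Stable ⇔ ρ < 1: NO
Spare capacity = cμ − λ = 109.00 − 122.9 = -13.90/hr

Final: ρ = 1.1275; unstable; margin = -13.90/hr


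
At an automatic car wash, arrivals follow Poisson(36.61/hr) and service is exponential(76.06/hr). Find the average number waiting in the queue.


ρ = 36.61/76.06 = 0.4813
Lq = ρ²/(1−ρ) = 0.2317/0.5187 = 0.4467

Final: 0.4467


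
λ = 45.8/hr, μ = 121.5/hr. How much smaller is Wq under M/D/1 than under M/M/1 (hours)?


ρ = 45.8/121.5 = 0.3770
Wq(M/M/1) = ρ/(μ−λ) = 0.3770/75.70 = 0.004980 hr
Wq(M/D/1) = ρ/(2(μ−λ)) = 0.002490 hr
Savings = 0.004980 − 0.002490 = 0.002490 hr

Final: 0.002490 hr


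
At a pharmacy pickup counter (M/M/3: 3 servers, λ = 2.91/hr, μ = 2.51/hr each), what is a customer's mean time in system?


a = 1.1594; ρ = 0.3865; P₀ = 0.307245
Lq = P₀·a^c·ρ/(c!(1−ρ)²) = 0.08192
Wq = Lq/λ = 0.08192/2.91 = 0.02815 hr
W = Wq + 1/μ = 0.02815 + 0.39841 = 0.42656 hr

Final: 0.42656 hr


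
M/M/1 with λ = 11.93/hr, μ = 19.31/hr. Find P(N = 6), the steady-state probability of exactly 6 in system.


ρ = 11.93/19.31 = 0.6178
P_n = (1−ρ)·ρ^n = (1 − 0.6178)·0.6178^6 = 0.3822·0.055610 = 0.021253

Final: 0.021253


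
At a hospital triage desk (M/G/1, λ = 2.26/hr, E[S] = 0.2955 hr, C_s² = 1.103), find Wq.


ρ = λ·E[S] = 2.26·0.2955 = 0.6678
E[S²] = E[S]²(1+C_s²) = 0.2955²·(1+1.103) = 0.183634
Wq = λ·E[S²]/(2(1−ρ)) = 2.26·0.183634/(2·0.3322) = 0.62470 hr

Final: 0.62470 hr


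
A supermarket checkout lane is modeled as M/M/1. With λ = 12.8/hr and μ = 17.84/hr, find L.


ρ = λ/μ = 12.8/17.84 = 0.7175
L = ρ/(1−ρ) = 0.7175/(1 − 0.7175) = 0.7175/0.2825 = 2.5397

Final: 2.5397


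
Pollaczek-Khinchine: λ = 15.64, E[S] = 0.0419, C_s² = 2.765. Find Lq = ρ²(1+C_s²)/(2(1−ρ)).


ρ = λ·E[S] = 15.64·0.0419 = 0.6553
Lq = ρ²(1+C_s²)/(2(1−ρ)) = 0.4294·(1+2.765)/(2·0.3447)
= 0.4294·3.7650/0.6894 = 2.34539

Final: 2.34539


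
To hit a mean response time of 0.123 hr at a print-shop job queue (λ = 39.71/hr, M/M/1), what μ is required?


W = 1/(μ−λ) ⇒ μ − λ = 1/W = 1/0.123 = 8.1301
μ = λ + 1/W = 39.71 + 8.1301 = 47.8401 per hr

Final: 47.8401 /hr


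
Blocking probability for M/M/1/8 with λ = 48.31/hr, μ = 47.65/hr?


ρ = λ/μ = 48.31/47.65 = 1.0139
P_K = (1−ρ)ρ^K/(1−ρ^(K+1)) = (-0.01385·1.116331)/(1 − 1.131793)
= -0.015462/-0.131793 = 0.117322

Final: 0.117322


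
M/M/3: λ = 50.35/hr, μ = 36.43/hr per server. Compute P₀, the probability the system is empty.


a = λ/μ = 50.35/36.43 = 1.3821; ρ = a/c = 0.4607
Σ_{k=0}^{2} a^k/k! (terms k=0..2) = 1.00000 + 1.38210 + 0.95510 = 3.33721
Tail: a^3/(3!(1−ρ)) = 2.64010/(6·0.5393) = 0.81591
P₀ = 1/(3.33721 + 0.81591) = 1/4.15311 = 0.240783

Final: 0.240783


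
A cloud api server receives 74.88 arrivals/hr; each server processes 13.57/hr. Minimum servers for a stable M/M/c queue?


Stability requires cμ > λ ⇔ c > λ/μ.
λ/μ = 74.88/13.57 = 5.5181
Minimum integer c = ⌊5.5181⌋ + 1 = 6
Check: 6·13.57 = 81.42 > 74.88, while 5·13.57 = 67.85 ≤ 74.88

Final: 6 servers


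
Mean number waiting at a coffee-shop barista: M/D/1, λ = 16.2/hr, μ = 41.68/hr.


ρ = 16.2/41.68 = 0.3887
M/D/1: Lq = ρ²/(2(1−ρ)) = 0.1511/(2·0.6113) = 0.12356

Final: 0.12356


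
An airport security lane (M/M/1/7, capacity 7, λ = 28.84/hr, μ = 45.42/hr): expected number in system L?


ρ = 28.84/45.42 = 0.6350
L = ρ[1 − (K+1)ρ^K + Kρ^(K+1)] / [(1−ρ)(1−ρ^(K+1))]
Numerator: 0.6350·(1 − 8·0.041614 + 7·0.026423) = 0.541021
Denominator: (0.3650)·(0.973577) = 0.355392
L = 0.541021/0.355392 = 1.5223

Final: 1.5223


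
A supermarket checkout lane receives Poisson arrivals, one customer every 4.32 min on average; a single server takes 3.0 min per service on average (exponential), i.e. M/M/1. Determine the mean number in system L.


λ = 60/4.32 = 13.8889 /hr
μ = 60/3.0 = 20.0000 /hr
ρ = λ/μ = 13.8889/20.0000 = 0.6944
L = ρ/(1−ρ) = 0.6944/0.3056 = 2.2727

Final: 2.2727


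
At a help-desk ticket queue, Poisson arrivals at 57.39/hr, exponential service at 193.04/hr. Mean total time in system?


W = 1/(μ−λ) = 1/(193.04 − 57.39) = 1/135.65 = 0.007372 hr

Final: 0.007372 hr


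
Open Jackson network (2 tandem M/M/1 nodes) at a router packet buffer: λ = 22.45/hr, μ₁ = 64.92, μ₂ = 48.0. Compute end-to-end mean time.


Each node sees arrival rate λ = 22.45/hr (tandem ⇒ throughput preserved).
W₁ = 1/(μ₁−λ) = 1/(64.92−22.45) = 0.02355 hr
W₂ = 1/(μ₂−λ) = 1/(48.0−22.45) = 0.03914 hr
W_total = W₁ + W₂ = 0.02355 + 0.03914 = 0.06268 hr

Final: 0.06268 hr


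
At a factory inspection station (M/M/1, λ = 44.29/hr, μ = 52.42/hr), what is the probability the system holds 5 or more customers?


ρ = 44.29/52.42 = 0.8449
P(N ≥ n) = ρ^n = 0.8449^5 = 0.430570

Final: 0.430570


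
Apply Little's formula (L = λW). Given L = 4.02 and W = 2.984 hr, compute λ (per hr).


λ = L/W = 4.02/2.984 = 1.3472 /hr

Final: 1.3472 /hr


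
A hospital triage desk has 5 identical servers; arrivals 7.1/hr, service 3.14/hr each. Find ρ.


ρ = λ/(cμ) = 7.1/(5·3.14) = 7.1/15.70 = 0.4522

Final: 0.4522


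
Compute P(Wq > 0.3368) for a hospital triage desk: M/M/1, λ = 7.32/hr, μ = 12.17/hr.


ρ = 7.32/12.17 = 0.6015
P(Wq > t) = ρ·e^{−(μ−λ)t} = 0.6015·e^{−1.6335}
= 0.6015·0.195249 = 0.117438

Final: 0.117438


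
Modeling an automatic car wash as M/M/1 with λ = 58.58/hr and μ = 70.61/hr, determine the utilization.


ρ = λ/μ = 58.58/70.61 = 0.8296

Final: 0.8296


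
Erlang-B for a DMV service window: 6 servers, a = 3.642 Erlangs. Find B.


B(c,a) = (a^c/c!) / Σ_{k=0}^{c} a^k/k!
a^6/6! = 3.241210
Σ terms (k=0..6): 1.00000 + 3.64200 + 6.63208 + 8.05135 + 7.33075 + 5.33972 + 3.24121 = 35.237111
B = 3.241210/35.237111 = 0.091983

Final: 0.091983


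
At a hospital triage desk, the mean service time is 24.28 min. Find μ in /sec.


μ = 1/(service time) in consistent units.
1 second = 0.0166667 min, so μ = 0.0166667/24.28 = 0.0006864 per second

Final: 0.0006864 /sec


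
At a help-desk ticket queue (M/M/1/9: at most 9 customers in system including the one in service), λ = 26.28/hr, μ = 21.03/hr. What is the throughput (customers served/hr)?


ρ = 1.2496; P_K = (1−ρ)ρ^9/(1−ρ^10) = 0.223879
λ_eff = λ(1 − P_K) = 26.28·(1 − 0.223879) = 26.28·0.776121 = 20.3965 /hr

Final: 20.3965 /hr


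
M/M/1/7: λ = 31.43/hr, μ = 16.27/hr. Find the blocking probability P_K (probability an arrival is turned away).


ρ = λ/μ = 31.43/16.27 = 1.9318
P_K = (1−ρ)ρ^K/(1−ρ^(K+1)) = (-0.9318·100.391697)/(1 − 193.934299)
= -93.542602/-192.934299 = 0.484842

Final: 0.484842


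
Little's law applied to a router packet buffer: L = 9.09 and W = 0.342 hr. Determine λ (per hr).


λ = L/W = 9.09/0.342 = 26.5789 /hr

Final: 26.5789 /hr


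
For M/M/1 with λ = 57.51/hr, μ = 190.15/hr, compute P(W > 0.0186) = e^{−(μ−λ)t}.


W ~ Exponential(μ−λ) for M/M/1.
μ − λ = 190.15 − 57.51 = 132.6400
P(W > t) = e^{−(μ−λ)t} = e^{−2.4671} = 0.084830

Final: 0.084830


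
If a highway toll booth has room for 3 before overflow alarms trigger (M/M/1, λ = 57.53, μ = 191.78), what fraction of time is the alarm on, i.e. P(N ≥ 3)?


ρ = 57.53/191.78 = 0.3000
P(N ≥ n) = ρ^n = 0.3000^3 = 0.026994

Final: 0.026994


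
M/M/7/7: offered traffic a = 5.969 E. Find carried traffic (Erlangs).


B(7,5.969) = 0.183037 (Erlang-B)
Carried load = a(1 − B) = 5.969·(1 − 0.183037) = 5.969·0.816963 = 4.8765 E

Final: 4.8765 Erlangs


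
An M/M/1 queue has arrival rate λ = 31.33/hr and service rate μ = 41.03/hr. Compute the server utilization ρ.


ρ = λ/μ = 31.33/41.03 = 0.7636

Final: 0.7636


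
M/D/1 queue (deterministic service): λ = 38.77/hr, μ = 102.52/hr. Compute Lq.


ρ = 38.77/102.52 = 0.3782
M/D/1: Lq = ρ²/(2(1−ρ)) = 0.1430/(2·0.6218) = 0.11499

Final: 0.11499


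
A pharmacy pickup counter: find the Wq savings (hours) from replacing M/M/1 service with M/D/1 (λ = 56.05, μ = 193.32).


ρ = 56.05/193.32 = 0.2899
Wq(M/M/1) = ρ/(μ−λ) = 0.2899/137.27 = 0.002112 hr
Wq(M/D/1) = ρ/(2(μ−λ)) = 0.001056 hr
Savings = 0.002112 − 0.001056 = 0.001056 hr

Final: 0.001056 hr


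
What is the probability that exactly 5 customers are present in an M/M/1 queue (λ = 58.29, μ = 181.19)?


ρ = 58.29/181.19 = 0.3217
P_n = (1−ρ)·ρ^n = (1 − 0.3217)·0.3217^5 = 0.6783·0.003446 = 0.002337

Final: 0.002337


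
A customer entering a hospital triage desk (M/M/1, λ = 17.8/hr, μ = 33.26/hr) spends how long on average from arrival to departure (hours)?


W = 1/(μ−λ) = 1/(33.26 − 17.8) = 1/15.46 = 0.06468 hr

Final: 0.06468 hr


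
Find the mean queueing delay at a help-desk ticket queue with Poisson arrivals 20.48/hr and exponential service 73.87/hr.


ρ = 20.48/73.87 = 0.2772
Wq = ρ/(μ−λ) = 0.2772/(73.87 − 20.48) = 0.2772/53.39 = 0.005193 hr

Final: 0.005193 hr


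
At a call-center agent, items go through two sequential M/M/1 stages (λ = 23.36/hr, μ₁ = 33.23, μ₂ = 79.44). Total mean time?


Each node sees arrival rate λ = 23.36/hr (tandem ⇒ throughput preserved).
W₁ = 1/(μ₁−λ) = 1/(33.23−23.36) = 0.10132 hr
W₂ = 1/(μ₂−λ) = 1/(79.44−23.36) = 0.01783 hr
W_total = W₁ + W₂ = 0.10132 + 0.01783 = 0.11915 hr

Final: 0.11915 hr


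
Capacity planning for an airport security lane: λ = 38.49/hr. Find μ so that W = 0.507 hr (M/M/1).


W = 1/(μ−λ) ⇒ μ − λ = 1/W = 1/0.507 = 1.9724
μ = λ + 1/W = 38.49 + 1.9724 = 40.4624 per hr

Final: 40.4624 /hr


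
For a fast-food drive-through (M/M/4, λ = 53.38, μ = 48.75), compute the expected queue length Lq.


a = λ/μ = 1.0950; ρ = a/4 = 0.2737
P₀ = 0.333807
Lq = P₀·a^c·ρ / (c!·(1−ρ)²) = 0.333807·1.43753·0.2737/(24·0.52745)
= 0.01038

Final: 0.01038


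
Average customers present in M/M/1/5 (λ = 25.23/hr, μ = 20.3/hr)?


ρ = 25.23/20.3 = 1.2429
L = ρ[1 − (K+1)ρ^K + Kρ^(K+1)] / [(1−ρ)(1−ρ^(K+1))]
Numerator: 1.2429·(1 − 6·2.965556 + 5·3.685762) = 2.032663
Denominator: (-0.2429)·(-2.685762) = 0.652256
L = 2.032663/0.652256 = 3.1164

Final: 3.1164


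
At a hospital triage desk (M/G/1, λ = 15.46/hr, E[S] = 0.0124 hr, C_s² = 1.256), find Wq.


ρ = λ·E[S] = 15.46·0.0124 = 0.1917
E[S²] = E[S]²(1+C_s²) = 0.0124²·(1+1.256) = 0.0003469
Wq = λ·E[S²]/(2(1−ρ)) = 15.46·0.0003469/(2·0.8083) = 0.003317 hr

Final: 0.003317 hr


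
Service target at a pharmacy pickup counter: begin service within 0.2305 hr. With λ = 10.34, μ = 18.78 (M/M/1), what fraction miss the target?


ρ = 10.34/18.78 = 0.5506
P(Wq > t) = ρ·e^{−(μ−λ)t} = 0.5506·e^{−1.9454}
= 0.5506·0.142927 = 0.078694

Final: 0.078694


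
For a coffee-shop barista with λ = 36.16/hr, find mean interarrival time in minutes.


Mean interarrival time = 1/λ = 1/36.16 hour = 0.02765 hour
In minutes: 0.02765 × 60 = 1.6593 min

Final: 1.6593 min


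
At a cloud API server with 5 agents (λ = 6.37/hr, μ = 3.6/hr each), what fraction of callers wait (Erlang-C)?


a = λ/μ = 1.7694; ρ = a/5 = 0.3539
P₀ = 0.169767 (from M/M/c formula)
C(c,a) = [a^c/(c!(1−ρ))]·P₀ = [17.34541/(120·0.6461)]·0.169767
= 0.22372·0.169767 = 0.037980

Final: 0.037980


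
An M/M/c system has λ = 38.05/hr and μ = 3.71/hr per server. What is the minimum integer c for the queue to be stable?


Stability requires cμ > λ ⇔ c > λ/μ.
λ/μ = 38.05/3.71 = 10.2561
Minimum integer c = ⌊10.2561⌋ + 1 = 11
Check: 11·3.71 = 40.81 > 38.05, while 10·3.71 = 37.10 ≤ 38.05

Final: 11 servers


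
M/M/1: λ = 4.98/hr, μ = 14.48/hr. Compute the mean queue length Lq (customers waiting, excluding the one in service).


ρ = 4.98/14.48 = 0.3439
Lq = ρ²/(1−ρ) = 0.1183/0.6561 = 0.1803

Final: 0.1803


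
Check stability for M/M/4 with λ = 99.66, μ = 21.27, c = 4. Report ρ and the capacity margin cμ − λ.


Total capacity cμ = 4·21.27 = 85.08/hr
ρ = λ/(cμ) = 99.66/85.08 = 1.1714
Stable ⇔ ρ < 1: NO
Spare capacity = cμ − λ = 85.08 − 99.66 = -14.58/hr

Final: ρ = 1.1714; unstable; margin = -14.58/hr


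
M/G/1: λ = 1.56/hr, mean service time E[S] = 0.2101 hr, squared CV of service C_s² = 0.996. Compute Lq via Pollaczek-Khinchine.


ρ = λ·E[S] = 1.56·0.2101 = 0.3278
Lq = ρ²(1+C_s²)/(2(1−ρ)) = 0.1074·(1+0.996)/(2·0.6722)
= 0.1074·1.9960/1.3445 = 0.15948

Final: 0.15948


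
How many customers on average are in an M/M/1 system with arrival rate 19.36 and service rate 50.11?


ρ = λ/μ = 19.36/50.11 = 0.3864
L = ρ/(1−ρ) = 0.3864/(1 − 0.3864) = 0.3864/0.6136 = 0.6296

Final: 0.6296


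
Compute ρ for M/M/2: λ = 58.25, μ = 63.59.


ρ = λ/(cμ) = 58.25/(2·63.59) = 58.25/127.18 = 0.4580

Final: 0.4580


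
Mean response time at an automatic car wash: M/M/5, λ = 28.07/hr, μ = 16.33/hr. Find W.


a = 1.7189; ρ = 0.3438; P₀ = 0.178665
Lq = P₀·a^c·ρ/(c!(1−ρ)²) = 0.01784
Wq = Lq/λ = 0.01784/28.07 = 0.0006355 hr
W = Wq + 1/μ = 0.0006355 + 0.06124 = 0.06187 hr

Final: 0.06187 hr


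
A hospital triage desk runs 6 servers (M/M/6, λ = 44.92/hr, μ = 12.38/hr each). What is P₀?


a = λ/μ = 44.92/12.38 = 3.6284; ρ = a/c = 0.6047
Σ_{k=0}^{5} a^k/k! (terms k=0..5) = 1.00000 + 3.62843 + 6.58276 + 7.96170 + 7.22213 + 5.24100 = 31.63603
Tail: a^6/(6!(1−ρ)) = 2281.99463/(720·0.3953) = 8.01859
P₀ = 1/(31.63603 + 8.01859) = 1/39.65462 = 0.025218

Final: 0.025218


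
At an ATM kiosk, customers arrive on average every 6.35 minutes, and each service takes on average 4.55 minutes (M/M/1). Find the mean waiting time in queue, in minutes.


λ = 60/6.35 = 9.4488 /hr
μ = 60/4.55 = 13.1868 /hr
ρ = λ/μ = 9.4488/13.1868 = 0.7165
Wq = ρ/(μ−λ) = 0.7165/(13.1868−9.4488) = 0.19169 hr
In minutes: 0.19169·60 = 11.501 min

Final: 11.501 min


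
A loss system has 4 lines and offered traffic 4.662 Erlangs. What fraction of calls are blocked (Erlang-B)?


B(c,a) = (a^c/c!) / Σ_{k=0}^{c} a^k/k!
a^4/4! = 19.682390
Σ terms (k=0..4): 1.00000 + 4.66200 + 10.86712 + 16.88751 + 19.68239 = 53.099020
B = 19.682390/53.099020 = 0.370673

Final: 0.370673


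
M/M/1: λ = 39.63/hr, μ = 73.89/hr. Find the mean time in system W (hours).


W = 1/(μ−λ) = 1/(73.89 − 39.63) = 1/34.26 = 0.02919 hr

Final: 0.02919 hr


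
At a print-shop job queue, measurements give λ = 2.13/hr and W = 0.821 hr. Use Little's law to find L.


L = λW = 2.13·0.821 = 1.7487

Final: 1.7487


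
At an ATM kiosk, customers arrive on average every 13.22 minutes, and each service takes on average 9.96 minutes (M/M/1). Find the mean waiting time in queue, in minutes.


λ = 60/13.22 = 4.5386 /hr
μ = 60/9.96 = 6.0241 /hr
ρ = λ/μ = 4.5386/6.0241 = 0.7534
Wq = ρ/(μ−λ) = 0.7534/(6.0241−4.5386) = 0.50717 hr
In minutes: 0.50717·60 = 30.430 min

Final: 30.430 min


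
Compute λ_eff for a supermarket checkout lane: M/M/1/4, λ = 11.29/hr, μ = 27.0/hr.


ρ = 0.4181; P_K = (1−ρ)ρ^4/(1−ρ^5) = 0.018019
λ_eff = λ(1 − P_K) = 11.29·(1 − 0.018019) = 11.29·0.981981 = 11.0866 /hr

Final: 11.0866 /hr


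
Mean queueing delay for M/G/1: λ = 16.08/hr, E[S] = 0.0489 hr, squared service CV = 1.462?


ρ = λ·E[S] = 16.08·0.0489 = 0.7863
E[S²] = E[S]²(1+C_s²) = 0.0489²·(1+1.462) = 0.005887
Wq = λ·E[S²]/(2(1−ρ)) = 16.08·0.005887/(2·0.2137) = 0.22150 hr

Final: 0.22150 hr


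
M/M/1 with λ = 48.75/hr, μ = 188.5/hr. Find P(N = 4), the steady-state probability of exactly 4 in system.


ρ = 48.75/188.5 = 0.2586
P_n = (1−ρ)·ρ^n = (1 − 0.2586)·0.2586^4 = 0.7414·0.004474 = 0.003317

Final: 0.003317


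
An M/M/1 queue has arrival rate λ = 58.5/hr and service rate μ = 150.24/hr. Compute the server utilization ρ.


ρ = λ/μ = 58.5/150.24 = 0.3894

Final: 0.3894


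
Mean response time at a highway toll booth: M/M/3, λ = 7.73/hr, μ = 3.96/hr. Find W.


a = 1.9520; ρ = 0.6507; P₀ = 0.118964
Lq = P₀·a^c·ρ/(c!(1−ρ)²) = 0.78635
Wq = Lq/λ = 0.78635/7.73 = 0.10173 hr
W = Wq + 1/μ = 0.10173 + 0.25253 = 0.35425 hr

Final: 0.35425 hr


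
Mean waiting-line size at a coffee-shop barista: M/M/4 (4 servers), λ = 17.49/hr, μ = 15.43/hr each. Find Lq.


a = λ/μ = 1.1335; ρ = a/4 = 0.2834
P₀ = 0.321065
Lq = P₀·a^c·ρ / (c!·(1−ρ)²) = 0.321065·1.65080·0.2834/(24·0.51355)
= 0.01219

Final: 0.01219


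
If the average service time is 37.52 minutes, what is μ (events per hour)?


μ = 1/(service time) in consistent units.
1 hour = 60 min, so μ = 60/37.52 = 1.5991 per hour

Final: 1.5991 /hr


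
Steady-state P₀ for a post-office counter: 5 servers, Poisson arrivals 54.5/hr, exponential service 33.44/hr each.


a = λ/μ = 54.5/33.44 = 1.6298; ρ = a/c = 0.3260
Σ_{k=0}^{4} a^k/k! (terms k=0..4) = 1.00000 + 1.62978 + 1.32810 + 0.72151 + 0.29397 = 4.97336
Tail: a^5/(5!(1−ρ)) = 11.49876/(120·0.6740) = 0.14216
P₀ = 1/(4.97336 + 0.14216) = 1/5.11553 = 0.195483

Final: 0.195483


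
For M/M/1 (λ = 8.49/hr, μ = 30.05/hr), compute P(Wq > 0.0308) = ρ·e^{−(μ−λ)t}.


ρ = 8.49/30.05 = 0.2825
P(Wq > t) = ρ·e^{−(μ−λ)t} = 0.2825·e^{−0.6640}
= 0.2825·0.514763 = 0.145436

Final: 0.145436


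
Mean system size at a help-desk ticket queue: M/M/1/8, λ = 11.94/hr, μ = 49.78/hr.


ρ = 11.94/49.78 = 0.2399
L = ρ[1 − (K+1)ρ^K + Kρ^(K+1)] / [(1−ρ)(1−ρ^(K+1))]
Numerator: 0.2399·(1 − 9·0.00001095 + 8·0.000002628) = 0.239837
Denominator: (0.7601)·(0.999997) = 0.760143
L = 0.239837/0.760143 = 0.3155

Final: 0.3155


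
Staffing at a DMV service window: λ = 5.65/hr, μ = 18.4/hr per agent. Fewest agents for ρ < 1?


Stability requires cμ > λ ⇔ c > λ/μ.
λ/μ = 5.65/18.4 = 0.3071
Minimum integer c = ⌊0.3071⌋ + 1 = 1
Check: 1·18.4 = 18.40 > 5.65, while 0·18.4 = 0.00 ≤ 5.65

Final: 1 servers


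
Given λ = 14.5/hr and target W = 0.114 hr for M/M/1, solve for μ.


W = 1/(μ−λ) ⇒ μ − λ = 1/W = 1/0.114 = 8.7719
μ = λ + 1/W = 14.5 + 8.7719 = 23.2719 per hr

Final: 23.2719 /hr


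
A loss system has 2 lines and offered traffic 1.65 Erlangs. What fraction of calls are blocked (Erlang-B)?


B(c,a) = (a^c/c!) / Σ_{k=0}^{c} a^k/k!
a^2/2! = 1.361250
Σ terms (k=0..2): 1.00000 + 1.65000 + 1.36125 = 4.011250
B = 1.361250/4.011250 = 0.339358

Final: 0.339358


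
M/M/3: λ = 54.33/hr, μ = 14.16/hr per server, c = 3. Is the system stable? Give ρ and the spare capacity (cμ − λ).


Total capacity cμ = 3·14.16 = 42.48/hr
ρ = λ/(cμ) = 54.33/42.48 = 1.2790
Stable ⇔ ρ < 1: NO
Spare capacity = cμ − λ = 42.48 − 54.33 = -11.85/hr

Final: ρ = 1.2790; unstable; margin = -11.85/hr


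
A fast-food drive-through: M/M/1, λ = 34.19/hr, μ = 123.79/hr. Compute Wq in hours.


ρ = 34.19/123.79 = 0.2762
Wq = ρ/(μ−λ) = 0.2762/(123.79 − 34.19) = 0.2762/89.60 = 0.003083 hr

Final: 0.003083 hr


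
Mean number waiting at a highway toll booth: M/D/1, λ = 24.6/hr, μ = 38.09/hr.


ρ = 24.6/38.09 = 0.6458
M/D/1: Lq = ρ²/(2(1−ρ)) = 0.4171/(2·0.3542) = 0.58887

Final: 0.58887


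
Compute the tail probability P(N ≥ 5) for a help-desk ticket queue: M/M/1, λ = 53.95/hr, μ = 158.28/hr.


ρ = 53.95/158.28 = 0.3409
P(N ≥ n) = ρ^n = 0.3409^5 = 0.004601

Final: 0.004601


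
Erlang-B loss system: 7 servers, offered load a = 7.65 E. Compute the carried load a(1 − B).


B(7,7.65) = 0.288047 (Erlang-B)
Carried load = a(1 − B) = 7.65·(1 − 0.288047) = 7.65·0.711953 = 5.4464 E

Final: 5.4464 Erlangs


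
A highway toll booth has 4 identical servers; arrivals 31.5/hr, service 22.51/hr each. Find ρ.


ρ = λ/(cμ) = 31.5/(4·22.51) = 31.5/90.04 = 0.3498

Final: 0.3498


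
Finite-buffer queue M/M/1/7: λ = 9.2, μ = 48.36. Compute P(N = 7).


ρ = λ/μ = 9.2/48.36 = 0.1902
P_K = (1−ρ)ρ^K/(1−ρ^(K+1)) = (0.8098·0.000009018)/(1 − 0.000001716)
= 0.000007302/0.999998 = 0.000007302

Final: 0.000007302


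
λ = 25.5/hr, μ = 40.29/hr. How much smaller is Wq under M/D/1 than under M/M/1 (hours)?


ρ = 25.5/40.29 = 0.6329
Wq(M/M/1) = ρ/(μ−λ) = 0.6329/14.79 = 0.04279 hr
Wq(M/D/1) = ρ/(2(μ−λ)) = 0.02140 hr
Savings = 0.04279 − 0.02140 = 0.02140 hr

Final: 0.02140 hr


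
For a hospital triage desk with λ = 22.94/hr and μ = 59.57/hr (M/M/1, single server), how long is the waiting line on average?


ρ = 22.94/59.57 = 0.3851
Lq = ρ²/(1−ρ) = 0.1483/0.6149 = 0.2412

Final: 0.2412


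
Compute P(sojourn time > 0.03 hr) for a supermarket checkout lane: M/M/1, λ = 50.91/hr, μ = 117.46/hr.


W ~ Exponential(μ−λ) for M/M/1.
μ − λ = 117.46 − 50.91 = 66.5500
P(W > t) = e^{−(μ−λ)t} = e^{−1.9965} = 0.135810

Final: 0.135810


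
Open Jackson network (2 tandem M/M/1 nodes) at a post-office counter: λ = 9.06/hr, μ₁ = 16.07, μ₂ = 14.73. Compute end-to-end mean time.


Each node sees arrival rate λ = 9.06/hr (tandem ⇒ throughput preserved).
W₁ = 1/(μ₁−λ) = 1/(16.07−9.06) = 0.14265 hr
W₂ = 1/(μ₂−λ) = 1/(14.73−9.06) = 0.17637 hr
W_total = W₁ + W₂ = 0.14265 + 0.17637 = 0.31902 hr

Final: 0.31902 hr


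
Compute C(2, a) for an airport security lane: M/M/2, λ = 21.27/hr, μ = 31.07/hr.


a = λ/μ = 0.6846; ρ = a/2 = 0.3423
P₀ = 0.489989 (from M/M/c formula)
C(c,a) = [a^c/(c!(1−ρ))]·P₀ = [0.46865/(2·0.6577)]·0.489989
= 0.35628·0.489989 = 0.174572

Final: 0.174572


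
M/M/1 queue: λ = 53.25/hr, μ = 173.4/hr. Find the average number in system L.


ρ = λ/μ = 53.25/173.4 = 0.3071
L = ρ/(1−ρ) = 0.3071/(1 − 0.3071) = 0.3071/0.6929 = 0.4432

Final: 0.4432


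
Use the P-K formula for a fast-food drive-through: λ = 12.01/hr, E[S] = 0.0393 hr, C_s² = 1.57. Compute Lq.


ρ = λ·E[S] = 12.01·0.0393 = 0.4720
Lq = ρ²(1+C_s²)/(2(1−ρ)) = 0.2228·(1+1.57)/(2·0.5280)
= 0.2228·2.5700/1.0560 = 0.54217

Final: 0.54217


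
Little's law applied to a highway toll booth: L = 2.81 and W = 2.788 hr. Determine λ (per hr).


λ = L/W = 2.81/2.788 = 1.0079 /hr

Final: 1.0079 /hr


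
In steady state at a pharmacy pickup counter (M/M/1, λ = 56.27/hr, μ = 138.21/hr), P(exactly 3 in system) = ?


ρ = 56.27/138.21 = 0.4071
P_n = (1−ρ)·ρ^n = (1 − 0.4071)·0.4071^3 = 0.5929·0.067486 = 0.040010

Final: 0.040010


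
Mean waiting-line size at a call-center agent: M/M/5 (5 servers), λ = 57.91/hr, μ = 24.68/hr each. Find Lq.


a = λ/μ = 2.3464; ρ = a/5 = 0.4693
P₀ = 0.094052
Lq = P₀·a^c·ρ / (c!·(1−ρ)²) = 0.094052·71.12824·0.4693/(120·0.28166)
= 0.09289

Final: 0.09289


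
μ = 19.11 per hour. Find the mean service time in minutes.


Mean service time = 1/μ = 1/19.11 hour = 0.05233 hour
In minutes: 0.05233 × 60 = 3.1397 min

Final: 3.1397 min


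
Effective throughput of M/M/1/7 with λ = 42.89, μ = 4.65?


ρ = 9.2237; P_K = (1−ρ)ρ^7/(1−ρ^8) = 0.891583
λ_eff = λ(1 − P_K) = 42.89·(1 − 0.891583) = 42.89·0.108417 = 4.6500 /hr

Final: 4.6500 /hr


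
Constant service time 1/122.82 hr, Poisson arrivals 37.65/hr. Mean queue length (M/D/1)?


ρ = 37.65/122.82 = 0.3065
M/D/1: Lq = ρ²/(2(1−ρ)) = 0.09397/(2·0.6935) = 0.06776

Final: 0.06776


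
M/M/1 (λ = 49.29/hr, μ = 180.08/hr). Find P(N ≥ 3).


ρ = 49.29/180.08 = 0.2737
P(N ≥ n) = ρ^n = 0.2737^3 = 0.020506

Final: 0.020506


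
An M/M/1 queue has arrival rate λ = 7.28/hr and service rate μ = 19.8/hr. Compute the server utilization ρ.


ρ = λ/μ = 7.28/19.8 = 0.3677

Final: 0.3677


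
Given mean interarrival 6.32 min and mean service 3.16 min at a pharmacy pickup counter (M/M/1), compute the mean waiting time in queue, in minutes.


λ = 60/6.32 = 9.4937 /hr
μ = 60/3.16 = 18.9873 /hr
ρ = λ/μ = 9.4937/18.9873 = 0.5000
Wq = ρ/(μ−λ) = 0.5000/(18.9873−9.4937) = 0.05267 hr
In minutes: 0.05267·60 = 3.160 min

Final: 3.160 min


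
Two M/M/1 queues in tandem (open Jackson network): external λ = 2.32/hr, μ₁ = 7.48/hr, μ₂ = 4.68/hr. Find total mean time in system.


Each node sees arrival rate λ = 2.32/hr (tandem ⇒ throughput preserved).
W₁ = 1/(μ₁−λ) = 1/(7.48−2.32) = 0.19380 hr
W₂ = 1/(μ₂−λ) = 1/(4.68−2.32) = 0.42373 hr
W_total = W₁ + W₂ = 0.19380 + 0.42373 = 0.61753 hr

Final: 0.61753 hr


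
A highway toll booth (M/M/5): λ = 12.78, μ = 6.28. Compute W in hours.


a = 2.0350; ρ = 0.4070; P₀ = 0.129610
Lq = P₀·a^c·ρ/(c!(1−ρ)²) = 0.04363
Wq = Lq/λ = 0.04363/12.78 = 0.003414 hr
W = Wq + 1/μ = 0.003414 + 0.15924 = 0.16265 hr

Final: 0.16265 hr


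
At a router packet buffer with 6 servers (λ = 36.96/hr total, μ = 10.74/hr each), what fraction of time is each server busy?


ρ = λ/(cμ) = 36.96/(6·10.74) = 36.96/64.44 = 0.5736

Final: 0.5736


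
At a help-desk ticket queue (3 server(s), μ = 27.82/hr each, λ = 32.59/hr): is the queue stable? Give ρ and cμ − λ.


Total capacity cμ = 3·27.82 = 83.46/hr
ρ = λ/(cμ) = 32.59/83.46 = 0.3905
Stable ⇔ ρ < 1: YES
Spare capacity = cμ − λ = 83.46 − 32.59 = 50.87/hr

Final: ρ = 0.3905; stable; margin = 50.87/hr


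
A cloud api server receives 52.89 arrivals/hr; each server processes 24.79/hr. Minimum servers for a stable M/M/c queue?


Stability requires cμ > λ ⇔ c > λ/μ.
λ/μ = 52.89/24.79 = 2.1335
Minimum integer c = ⌊2.1335⌋ + 1 = 3
Check: 3·24.79 = 74.37 > 52.89, while 2·24.79 = 49.58 ≤ 52.89

Final: 3 servers


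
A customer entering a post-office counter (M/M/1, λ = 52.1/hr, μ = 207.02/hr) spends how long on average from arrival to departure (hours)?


W = 1/(μ−λ) = 1/(207.02 − 52.1) = 1/154.92 = 0.006455 hr

Final: 0.006455 hr


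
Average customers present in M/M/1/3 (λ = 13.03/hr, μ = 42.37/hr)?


ρ = 13.03/42.37 = 0.3075
L = ρ[1 − (K+1)ρ^K + Kρ^(K+1)] / [(1−ρ)(1−ρ^(K+1))]
Numerator: 0.3075·(1 − 4·0.029084 + 3·0.008944) = 0.280004
Denominator: (0.6925)·(0.991056) = 0.686277
L = 0.280004/0.686277 = 0.4080

Final: 0.4080


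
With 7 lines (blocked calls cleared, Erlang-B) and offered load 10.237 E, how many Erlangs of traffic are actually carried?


B(7,10.237) = 0.419458 (Erlang-B)
Carried load = a(1 − B) = 10.237·(1 − 0.419458) = 10.237·0.580542 = 5.9430 E

Final: 5.9430 Erlangs


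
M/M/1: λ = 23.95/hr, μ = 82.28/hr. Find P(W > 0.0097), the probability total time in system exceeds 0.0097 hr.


W ~ Exponential(μ−λ) for M/M/1.
μ − λ = 82.28 − 23.95 = 58.3300
P(W > t) = e^{−(μ−λ)t} = e^{−0.5658} = 0.567905

Final: 0.567905


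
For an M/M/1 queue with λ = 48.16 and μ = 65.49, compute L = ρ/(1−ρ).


ρ = λ/μ = 48.16/65.49 = 0.7354
L = ρ/(1−ρ) = 0.7354/(1 − 0.7354) = 0.7354/0.2646 = 2.7790

Final: 2.7790


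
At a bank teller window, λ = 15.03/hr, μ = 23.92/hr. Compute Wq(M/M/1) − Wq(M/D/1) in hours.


ρ = 15.03/23.92 = 0.6283
Wq(M/M/1) = ρ/(μ−λ) = 0.6283/8.89 = 0.07068 hr
Wq(M/D/1) = ρ/(2(μ−λ)) = 0.03534 hr
Savings = 0.07068 − 0.03534 = 0.03534 hr

Final: 0.03534 hr


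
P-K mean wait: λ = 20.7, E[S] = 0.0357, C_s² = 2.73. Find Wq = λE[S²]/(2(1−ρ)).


ρ = λ·E[S] = 20.7·0.0357 = 0.7390
E[S²] = E[S]²(1+C_s²) = 0.0357²·(1+2.73) = 0.004754
Wq = λ·E[S²]/(2(1−ρ)) = 20.7·0.004754/(2·0.2610) = 0.18851 hr

Final: 0.18851 hr


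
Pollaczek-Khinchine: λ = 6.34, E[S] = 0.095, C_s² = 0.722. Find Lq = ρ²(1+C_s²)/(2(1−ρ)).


ρ = λ·E[S] = 6.34·0.095 = 0.6023
Lq = ρ²(1+C_s²)/(2(1−ρ)) = 0.3628·(1+0.722)/(2·0.3977)
= 0.3628·1.7220/0.7954 = 0.78537

Final: 0.78537


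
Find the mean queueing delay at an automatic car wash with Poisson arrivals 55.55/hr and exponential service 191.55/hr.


ρ = 55.55/191.55 = 0.2900
Wq = ρ/(μ−λ) = 0.2900/(191.55 − 55.55) = 0.2900/136.00 = 0.002132 hr

Final: 0.002132 hr


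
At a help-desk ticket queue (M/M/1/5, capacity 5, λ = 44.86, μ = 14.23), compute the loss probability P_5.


ρ = λ/μ = 44.86/14.23 = 3.1525
P_K = (1−ρ)ρ^K/(1−ρ^(K+1)) = (-2.1525·311.366472)/(1 − 981.581162)
= -670.214690/-980.581162 = 0.683487

Final: 0.683487


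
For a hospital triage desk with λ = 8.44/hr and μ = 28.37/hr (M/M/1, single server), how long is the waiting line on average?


ρ = 8.44/28.37 = 0.2975
Lq = ρ²/(1−ρ) = 0.08850/0.7025 = 0.1260

Final: 0.1260


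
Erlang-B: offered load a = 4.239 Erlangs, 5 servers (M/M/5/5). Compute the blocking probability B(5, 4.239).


B(c,a) = (a^c/c!) / Σ_{k=0}^{c} a^k/k!
a^5/5! = 11.406065
Σ terms (k=0..5): 1.00000 + 4.23900 + 8.98456 + 12.69518 + 13.45372 + 11.40606 = 51.778531
B = 11.406065/51.778531 = 0.220286

Final: 0.220286


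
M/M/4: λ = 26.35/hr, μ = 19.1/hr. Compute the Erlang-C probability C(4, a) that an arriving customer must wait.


a = λ/μ = 1.3796; ρ = a/4 = 0.3449
P₀ = 0.250049 (from M/M/c formula)
C(c,a) = [a^c/(c!(1−ρ))]·P₀ = [3.62234/(24·0.6551)]·0.250049
= 0.23039·0.250049 = 0.057609

Final: 0.057609


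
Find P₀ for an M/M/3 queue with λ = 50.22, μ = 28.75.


a = λ/μ = 50.22/28.75 = 1.7468; ρ = a/c = 0.5823
Σ_{k=0}^{2} a^k/k! (terms k=0..2) = 1.00000 + 1.74678 + 1.52562 = 4.27241
Tail: a^3/(3!(1−ρ)) = 5.32987/(6·0.4177) = 2.12647
P₀ = 1/(4.27241 + 2.12647) = 1/6.39888 = 0.156277

Final: 0.156277


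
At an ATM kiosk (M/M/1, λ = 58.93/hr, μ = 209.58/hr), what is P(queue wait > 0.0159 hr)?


ρ = 58.93/209.58 = 0.2812
P(Wq > t) = ρ·e^{−(μ−λ)t} = 0.2812·e^{−2.3953}
= 0.2812·0.091142 = 0.025627

Final: 0.025627


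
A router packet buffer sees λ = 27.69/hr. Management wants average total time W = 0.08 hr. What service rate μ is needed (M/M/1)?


W = 1/(μ−λ) ⇒ μ − λ = 1/W = 1/0.08 = 12.5000
μ = λ + 1/W = 27.69 + 12.5000 = 40.1900 per hr

Final: 40.1900 /hr


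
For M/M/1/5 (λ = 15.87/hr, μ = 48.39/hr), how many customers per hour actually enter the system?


ρ = 0.3280; P_K = (1−ρ)ρ^5/(1−ρ^6) = 0.002553
λ_eff = λ(1 − P_K) = 15.87·(1 − 0.002553) = 15.87·0.997447 = 15.8295 /hr

Final: 15.8295 /hr


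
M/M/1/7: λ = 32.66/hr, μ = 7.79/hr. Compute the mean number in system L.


ρ = 32.66/7.79 = 4.1926
L = ρ[1 − (K+1)ρ^K + Kρ^(K+1)] / [(1−ρ)(1−ρ^(K+1))]
Numerator: 4.1926·(1 − 8·22769.372344 + 7·95461.835782) = 2037912.188772
Denominator: (-3.1926)·(-95460.835782) = 304763.926303
L = 2037912.188772/304763.926303 = 6.6869

Final: 6.6869


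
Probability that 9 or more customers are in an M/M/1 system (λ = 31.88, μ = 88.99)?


ρ = 31.88/88.99 = 0.3582
P(N ≥ n) = ρ^n = 0.3582^9 = 0.00009718

Final: 0.00009718


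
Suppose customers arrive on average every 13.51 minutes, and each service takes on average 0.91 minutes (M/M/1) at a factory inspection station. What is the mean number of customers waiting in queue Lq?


λ = 60/13.51 = 4.4412 /hr
μ = 60/0.91 = 65.9341 /hr
ρ = λ/μ = 4.4412/65.9341 = 0.06736
Lq = ρ²/(1−ρ) = 0.004537/0.9326 = 0.004865

Final: 0.004865


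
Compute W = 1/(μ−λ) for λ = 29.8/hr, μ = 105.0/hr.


W = 1/(μ−λ) = 1/(105.0 − 29.8) = 1/75.20 = 0.01330 hr

Final: 0.01330 hr


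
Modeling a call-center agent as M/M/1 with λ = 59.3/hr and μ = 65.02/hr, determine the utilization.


ρ = λ/μ = 59.3/65.02 = 0.9120

Final: 0.9120


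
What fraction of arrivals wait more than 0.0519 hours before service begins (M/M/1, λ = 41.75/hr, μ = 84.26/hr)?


ρ = 41.75/84.26 = 0.4955
P(Wq > t) = ρ·e^{−(μ−λ)t} = 0.4955·e^{−2.2063}
= 0.4955·0.110111 = 0.054559

Final: 0.054559


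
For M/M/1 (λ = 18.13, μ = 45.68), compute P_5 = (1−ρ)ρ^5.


ρ = 18.13/45.68 = 0.3969
P_n = (1−ρ)·ρ^n = (1 − 0.3969)·0.3969^5 = 0.6031·0.009848 = 0.005940

Final: 0.005940


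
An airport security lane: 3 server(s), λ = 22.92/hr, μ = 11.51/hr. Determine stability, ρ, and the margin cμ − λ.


Total capacity cμ = 3·11.51 = 34.53/hr
ρ = λ/(cμ) = 22.92/34.53 = 0.6638
Stable ⇔ ρ < 1: YES
Spare capacity = cμ − λ = 34.53 − 22.92 = 11.61/hr

Final: ρ = 0.6638; stable; margin = 11.61/hr


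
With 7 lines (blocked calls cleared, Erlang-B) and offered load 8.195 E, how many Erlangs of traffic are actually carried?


B(7,8.195) = 0.319057 (Erlang-B)
Carried load = a(1 − B) = 8.195·(1 − 0.319057) = 8.195·0.680943 = 5.5803 E

Final: 5.5803 Erlangs


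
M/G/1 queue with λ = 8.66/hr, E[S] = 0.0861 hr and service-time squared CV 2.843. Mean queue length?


ρ = λ·E[S] = 8.66·0.0861 = 0.7456
Lq = ρ²(1+C_s²)/(2(1−ρ)) = 0.5560·(1+2.843)/(2·0.2544)
= 0.5560·3.8430/0.5087 = 4.19962

Final: 4.19962
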